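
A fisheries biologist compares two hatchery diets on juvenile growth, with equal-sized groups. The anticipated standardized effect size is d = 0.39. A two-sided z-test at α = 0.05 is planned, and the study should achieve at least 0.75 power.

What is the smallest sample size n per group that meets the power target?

Set Φ(δ − 1.960) = 0.75; then δ − 1.960 = Φ⁻¹(0.75) = 0.674, giving δ = 2.634.
(Ignoring the negligible lower-tail rejection probability gives the usual closed-form inversion.)
δ = d·√(n/2) ⇒ n = 2(δ/d)² = 2 × (2.634 / 0.39)² = 91.26.
Round up to the next whole unit.

n = 92 per group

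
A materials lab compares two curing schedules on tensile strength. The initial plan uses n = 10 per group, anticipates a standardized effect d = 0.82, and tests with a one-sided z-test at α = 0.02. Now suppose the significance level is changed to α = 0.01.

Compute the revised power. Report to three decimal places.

Power ≈ 0.311

δ = d·√(n/2) = 0.82 × √(10/2) = 1.8336 (unchanged). New critical value: z_{0.01} = 2.326.
Revised power = Φ(δ − 2.326) = Φ(-0.493) = 0.3111.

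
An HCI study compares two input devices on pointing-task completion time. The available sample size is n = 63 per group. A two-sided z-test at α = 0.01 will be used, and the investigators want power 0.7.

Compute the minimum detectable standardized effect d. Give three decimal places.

Need Φ(δ − 2.576) = 0.7, so δ = 2.576 + 0.524 = 3.100.
(Lower-tail contribution to power is negligible for δ > 0.)
δ = d·√(n/2) ⇒ d = δ/√(n/2) = 3.100/√(63/2) = 0.5524.

d ≈ 0.552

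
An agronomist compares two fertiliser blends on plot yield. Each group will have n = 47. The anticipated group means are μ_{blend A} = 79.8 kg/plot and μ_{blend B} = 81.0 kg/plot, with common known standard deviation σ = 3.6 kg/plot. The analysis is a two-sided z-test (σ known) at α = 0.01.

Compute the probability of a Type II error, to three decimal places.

β ≈ 0.831

Standardized effect: d = |μ_{blend A} − μ_{blend B}| / σ = |79.8 − 81.0| / 3.6 = 0.3333
Noncentrality parameter: δ = d·√(n/2) = 0.3333 × √(47/2) = 1.6159
Critical value for a two-sided test at α = 0.01: z_{α/2} = 2.576.
Power = Φ(δ − 2.576) + Φ(−δ − 2.576) = Φ(-0.960) + Φ(-4.192) = 0.1685 + 0.0000 = 0.1686.
Type II error: β = 1 − power = 1 − 0.1686 = 0.8314.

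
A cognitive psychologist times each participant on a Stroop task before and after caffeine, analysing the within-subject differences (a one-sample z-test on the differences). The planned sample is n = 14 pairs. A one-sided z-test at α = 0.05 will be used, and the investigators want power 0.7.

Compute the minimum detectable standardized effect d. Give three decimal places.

Required noncentrality: δ = z_{0.05} + z_{0.30} = 1.645 + 0.524 = 2.169.
δ = d·√n ⇒ d = δ/√n = 2.169/√14 = 0.5798.

d ≈ 0.580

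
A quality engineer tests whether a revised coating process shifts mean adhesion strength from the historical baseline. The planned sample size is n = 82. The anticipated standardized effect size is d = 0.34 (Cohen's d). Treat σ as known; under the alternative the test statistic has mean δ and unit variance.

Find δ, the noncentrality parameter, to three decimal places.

δ ≈ 3.079

The noncentrality parameter scales effect size by the design's sample-size factor: δ = d·√n = 0.34 × √82 = 3.0788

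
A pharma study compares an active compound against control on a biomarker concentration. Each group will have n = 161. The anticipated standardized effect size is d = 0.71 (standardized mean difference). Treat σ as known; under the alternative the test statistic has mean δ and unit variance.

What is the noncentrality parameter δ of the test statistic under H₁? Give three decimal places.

δ ≈ 6.370

The noncentrality parameter scales effect size by the design's sample-size factor: δ = d·√(n/2) = 0.71 × √(161/2) = 6.3702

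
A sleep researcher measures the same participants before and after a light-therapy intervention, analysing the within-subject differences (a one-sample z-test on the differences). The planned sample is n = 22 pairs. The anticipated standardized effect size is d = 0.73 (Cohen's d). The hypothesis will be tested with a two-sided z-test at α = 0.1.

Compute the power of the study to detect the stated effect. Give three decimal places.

Noncentrality parameter: δ = d·√n = 0.73 × √22 = 3.4240
Critical value for a two-sided test at α = 0.1: z_{α/2} = 1.645.
Power = Φ(δ − 1.645) + Φ(−δ − 1.645) = Φ(1.779) + Φ(-5.069) = 0.9624 + 0.0000 = 0.9624.

Power ≈ 0.962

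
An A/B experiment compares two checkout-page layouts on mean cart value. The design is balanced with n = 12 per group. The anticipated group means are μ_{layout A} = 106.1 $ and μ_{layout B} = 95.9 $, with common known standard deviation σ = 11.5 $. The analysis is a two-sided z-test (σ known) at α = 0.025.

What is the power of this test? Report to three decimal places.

Power ≈ 0.473

Standardized effect: d = |μ_{layout A} − μ_{layout B}| / σ = |106.1 − 95.9| / 11.5 = 0.8870
Noncentrality parameter: δ = d·√(n/2) = 0.8870 × √(12/2) = 2.1726
Critical value for a two-sided test at α = 0.025: z_{α/2} = 2.241.
Power = Φ(δ − 2.241) + Φ(−δ − 2.241) = Φ(-0.069) + Φ(-4.414) = 0.4726 + 0.0000 = 0.4726.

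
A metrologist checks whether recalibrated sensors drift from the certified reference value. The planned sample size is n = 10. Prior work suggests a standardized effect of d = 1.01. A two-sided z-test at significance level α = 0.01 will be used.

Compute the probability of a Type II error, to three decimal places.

Noncentrality parameter: λ = d·√n = 1.01 × √10 = 3.1939
Critical value for a two-sided test at α = 0.01: z_{α/2} = 2.576.
Power = Φ(λ − 2.576) + Φ(−λ − 2.576) = Φ(0.618) + Φ(-5.770) = 0.7317 + 0.0000 = 0.7317.
Type II error: β = 1 − power = 1 − 0.7317 = 0.2683.

β ≈ 0.268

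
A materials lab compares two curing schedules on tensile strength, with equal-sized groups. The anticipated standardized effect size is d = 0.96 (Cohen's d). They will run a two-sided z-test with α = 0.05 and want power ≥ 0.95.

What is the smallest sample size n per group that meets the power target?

For power 0.95 need Φ(δ − z_{0.025}) = 0.95, so δ = z_{0.025} + z_{0.05} = 1.960 + 1.645 = 3.605.
(Ignoring the negligible lower-tail rejection probability gives the usual closed-form inversion.)
δ = d·√(n/2) ⇒ n = 2(δ/d)² = 2 × (3.605 / 0.96)² = 28.20.
Rounding up, n = 29 per group.

n = 29 per group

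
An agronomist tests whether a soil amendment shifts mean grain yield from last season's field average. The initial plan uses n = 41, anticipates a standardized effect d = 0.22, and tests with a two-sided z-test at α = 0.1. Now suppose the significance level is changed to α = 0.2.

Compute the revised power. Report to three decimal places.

Power ≈ 0.554

δ = d·√n = 0.22 × √41 = 1.4087 (unchanged). New critical value: z_{0.1} = 1.282.
Revised power = Φ(δ − 1.282) + Φ(−δ − 1.282) = Φ(0.127) + Φ(-2.690) = 0.5506 + 0.0036 = 0.5542.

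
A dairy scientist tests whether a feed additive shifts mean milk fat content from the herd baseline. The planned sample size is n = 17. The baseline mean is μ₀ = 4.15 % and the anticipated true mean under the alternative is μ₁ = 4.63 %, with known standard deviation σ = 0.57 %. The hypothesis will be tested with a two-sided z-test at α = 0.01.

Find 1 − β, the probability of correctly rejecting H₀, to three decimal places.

Standardized effect: d = |μ₁ − μ₀| / σ = |4.63 − 4.15| / 0.57 = 0.8421
Noncentrality parameter: δ = d·√n = 0.8421 × √17 = 3.4721
Two-sided α = 0.01 → critical value z_{0.005} = 2.576.
Power = Φ(δ − 2.576) + Φ(−δ − 2.576) = Φ(0.896) + Φ(-6.048) = 0.8149 + 0.0000 = 0.8149.

Power ≈ 0.815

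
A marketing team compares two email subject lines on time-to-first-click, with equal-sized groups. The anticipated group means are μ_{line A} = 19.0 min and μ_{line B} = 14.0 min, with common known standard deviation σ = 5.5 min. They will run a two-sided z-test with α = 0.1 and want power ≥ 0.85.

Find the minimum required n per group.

Standardized effect: d = |μ_{line A} − μ_{line B}| / σ = |19.0 − 14.0| / 5.5 = 0.9091
Set Φ(δ − 1.645) = 0.85; then δ − 1.645 = Φ⁻¹(0.85) = 1.036, giving δ = 2.681.
(The Φ(−δ − z_{α/2}) term is vanishingly small for δ > 0 and is dropped in the standard sample-size formula.)
δ = d·√(n/2) ⇒ n = 2(δ/d)² = 2 × (2.681 / 0.9091)² = 17.40.
Round up to the next whole unit.

n = 18 per group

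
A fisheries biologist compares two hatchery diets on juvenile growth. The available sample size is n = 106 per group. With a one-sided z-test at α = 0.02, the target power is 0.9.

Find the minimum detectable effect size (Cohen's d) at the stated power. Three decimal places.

Need Φ(δ − 2.054) = 0.9, so δ = 2.054 + 1.282 = 3.335.
δ = d·√(n/2) ⇒ d = δ/√(n/2) = 3.335/√(106/2) = 0.4581.

d ≈ 0.458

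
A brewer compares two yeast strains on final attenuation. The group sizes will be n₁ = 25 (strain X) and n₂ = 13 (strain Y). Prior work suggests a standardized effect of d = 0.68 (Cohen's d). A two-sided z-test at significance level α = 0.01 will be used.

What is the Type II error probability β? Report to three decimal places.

Noncentrality parameter: δ = d / √(1/n₁ + 1/n₂) = 0.68 / √(1/25 + 1/13) = 1.9887
Critical value for a two-sided test at α = 0.01: z_{α/2} = 2.576.
Power = Φ(δ − 2.576) + Φ(−δ − 2.576) = Φ(-0.587) + Φ(-4.564) = 0.2785 + 0.0000 = 0.2785.
Type II error: β = 1 − power = 1 − 0.2785 = 0.7215.

β ≈ 0.721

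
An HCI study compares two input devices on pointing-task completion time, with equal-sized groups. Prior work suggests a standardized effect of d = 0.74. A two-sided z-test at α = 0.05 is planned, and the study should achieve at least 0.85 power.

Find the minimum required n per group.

For power 0.85 need Φ(δ − z_{0.025}) = 0.85, so δ = z_{0.025} + z_{0.15} = 1.960 + 1.036 = 2.996.
(Ignoring the negligible lower-tail rejection probability gives the usual closed-form inversion.)
δ = d·√(n/2) ⇒ n = 2(δ/d)² = 2 × (2.996 / 0.74)² = 32.79.
Round up to the next whole unit.

n = 33 per group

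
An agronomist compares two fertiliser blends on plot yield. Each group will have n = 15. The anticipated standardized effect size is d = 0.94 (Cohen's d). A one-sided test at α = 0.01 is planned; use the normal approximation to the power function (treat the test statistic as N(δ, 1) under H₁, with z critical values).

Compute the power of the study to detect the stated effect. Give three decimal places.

Power ≈ 0.598

Noncentrality parameter: δ = d·√(n/2) = 0.94 × √(15/2) = 2.5743
Critical value for a one-sided test at α = 0.01: z_α = 2.326.
Power = P(Z > 2.326 − δ) = Φ(0.248) = 0.5979.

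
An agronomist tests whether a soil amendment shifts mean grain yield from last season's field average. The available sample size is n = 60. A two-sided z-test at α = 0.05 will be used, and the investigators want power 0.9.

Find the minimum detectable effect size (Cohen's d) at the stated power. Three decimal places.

Need Φ(δ − 1.960) = 0.9, so δ = 1.960 + 1.282 = 3.242.
(Lower-tail contribution to power is negligible for δ > 0.)
δ = d·√n ⇒ d = δ/√n = 3.242/√60 = 0.4185.

d ≈ 0.418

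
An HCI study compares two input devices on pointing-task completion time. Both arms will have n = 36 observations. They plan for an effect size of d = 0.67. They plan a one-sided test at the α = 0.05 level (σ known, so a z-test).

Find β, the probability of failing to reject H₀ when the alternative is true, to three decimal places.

Noncentrality parameter: δ = d·√(n/2) = 0.67 × √(36/2) = 2.8426
Critical value for a one-sided test at α = 0.05: z_α = 1.645.
Power = P(Z > 1.645 − δ) = Φ(1.198) = 0.8845.
Type II error: β = 1 − power = 1 − 0.8845 = 0.1155.

β ≈ 0.116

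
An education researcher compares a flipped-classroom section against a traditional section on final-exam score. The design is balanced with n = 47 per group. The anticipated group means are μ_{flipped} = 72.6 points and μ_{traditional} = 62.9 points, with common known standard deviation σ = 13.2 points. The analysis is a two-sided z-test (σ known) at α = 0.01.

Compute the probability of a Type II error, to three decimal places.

β ≈ 0.162

Standardized effect: d = |μ_{flipped} − μ_{traditional}| / σ = |72.6 − 62.9| / 13.2 = 0.7348
Noncentrality parameter: λ = d·√(n/2) = 0.7348 × √(47/2) = 3.5623
Critical value for a two-sided test at α = 0.01: z_{α/2} = 2.576.
Power = Φ(λ − 2.576) + Φ(−λ − 2.576) = Φ(0.986) + Φ(-6.138) = 0.8381 + 0.0000 = 0.8381.
Type II error: β = 1 − power = 1 − 0.8381 = 0.1619.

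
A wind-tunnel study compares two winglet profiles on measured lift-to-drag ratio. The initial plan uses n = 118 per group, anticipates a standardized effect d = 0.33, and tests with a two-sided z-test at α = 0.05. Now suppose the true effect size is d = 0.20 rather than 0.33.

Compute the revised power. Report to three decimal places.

Power ≈ 0.336

With d = 0.20: δ = d·√(n/2) = 0.20 × √(118/2) = 1.5362. Critical value z_{0.025} = 1.960.
Revised power = Φ(δ − 1.960) + Φ(−δ − 1.960) = Φ(-0.424) + Φ(-3.496) = 0.3359 + 0.0002 = 0.3361.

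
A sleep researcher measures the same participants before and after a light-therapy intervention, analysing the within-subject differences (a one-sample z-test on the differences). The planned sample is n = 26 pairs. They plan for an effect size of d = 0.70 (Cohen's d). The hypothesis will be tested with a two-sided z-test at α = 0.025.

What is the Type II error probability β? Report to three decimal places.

β ≈ 0.092

Noncentrality parameter: λ = d·√n = 0.70 × √26 = 3.5693
Two-sided α = 0.025 → critical value z_{0.0125} = 2.241.
Power = Φ(λ − 2.241) + Φ(−λ − 2.241) = Φ(1.328) + Φ(-5.811) = 0.9079 + 0.0000 = 0.9079.
Type II error: β = 1 − power = 1 − 0.9079 = 0.0921.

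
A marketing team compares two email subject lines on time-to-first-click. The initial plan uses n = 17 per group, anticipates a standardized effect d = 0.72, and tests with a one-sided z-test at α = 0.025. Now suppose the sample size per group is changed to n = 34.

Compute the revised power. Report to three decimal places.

With n = 34 per group: δ = d·√(n/2) = 0.72 × √(34/2) = 2.9686. Critical value z_{0.025} = 1.960.
Revised power = P(Z > 1.960 − δ) = Φ(1.009) = 0.8434.

Power ≈ 0.843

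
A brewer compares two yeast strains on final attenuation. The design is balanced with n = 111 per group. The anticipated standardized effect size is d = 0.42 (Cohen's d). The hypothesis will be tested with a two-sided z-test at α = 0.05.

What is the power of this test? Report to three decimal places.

Power ≈ 0.879

Noncentrality parameter: δ = d·√(n/2) = 0.42 × √(111/2) = 3.1289
Two-sided α = 0.05 → critical value z_{0.025} = 1.960.
Power = Φ(δ − 1.960) + Φ(−δ − 1.960) = Φ(1.169) + Φ(-5.089) = 0.8788 + 0.0000 = 0.8788.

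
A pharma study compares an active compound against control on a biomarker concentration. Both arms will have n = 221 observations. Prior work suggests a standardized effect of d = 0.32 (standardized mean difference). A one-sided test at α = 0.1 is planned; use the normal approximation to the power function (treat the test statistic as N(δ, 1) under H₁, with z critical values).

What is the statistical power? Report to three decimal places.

Power ≈ 0.981

Noncentrality parameter: δ = d·√(n/2) = 0.32 × √(221/2) = 3.3638
One-sided α = 0.1 → critical value z_{0.1} = 1.282.
Power = Φ(δ − 1.282) = Φ(2.082) = 0.9813.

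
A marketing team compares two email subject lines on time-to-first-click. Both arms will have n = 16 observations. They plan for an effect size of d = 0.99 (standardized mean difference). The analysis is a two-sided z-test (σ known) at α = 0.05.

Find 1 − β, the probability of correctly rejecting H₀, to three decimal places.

Noncentrality parameter: λ = d·√(n/2) = 0.99 × √(16/2) = 2.8001
Two-sided α = 0.05 → critical value z_{0.025} = 1.960.
Power = Φ(λ − 1.960) + Φ(−λ − 1.960) = Φ(0.840) + Φ(-4.760) = 0.7996 + 0.0000 = 0.7996.

Power ≈ 0.800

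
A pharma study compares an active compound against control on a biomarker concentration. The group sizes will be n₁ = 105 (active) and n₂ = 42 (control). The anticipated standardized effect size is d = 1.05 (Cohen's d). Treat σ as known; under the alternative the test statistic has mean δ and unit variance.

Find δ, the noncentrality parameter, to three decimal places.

δ ≈ 5.751

The noncentrality parameter scales effect size by the design's sample-size factor: δ = d / √(1/n₁ + 1/n₂) = 1.05 / √(1/105 + 1/42) = 5.7511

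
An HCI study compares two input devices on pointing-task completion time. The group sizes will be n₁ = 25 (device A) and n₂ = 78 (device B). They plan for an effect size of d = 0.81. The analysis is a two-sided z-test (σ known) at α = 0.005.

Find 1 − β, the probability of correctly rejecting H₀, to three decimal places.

Power ≈ 0.763

Noncentrality parameter: δ = d / √(1/n₁ + 1/n₂) = 0.81 / √(1/25 + 1/78) = 3.5244
Critical value for a two-sided test at α = 0.005: z_{α/2} = 2.807.
Power = Φ(δ − 2.807) + Φ(−δ − 2.807) = Φ(0.717) + Φ(-6.331) = 0.7634 + 0.0000 = 0.7634.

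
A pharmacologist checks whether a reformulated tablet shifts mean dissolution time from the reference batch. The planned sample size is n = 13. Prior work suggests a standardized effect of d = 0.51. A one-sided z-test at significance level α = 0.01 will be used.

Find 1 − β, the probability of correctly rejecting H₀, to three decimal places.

Power ≈ 0.313

Noncentrality parameter: δ = d·√n = 0.51 × √13 = 1.8388
One-sided α = 0.01 → critical value z_{0.01} = 2.326.
Power = Φ(δ − 2.326) = Φ(-0.488) = 0.3129.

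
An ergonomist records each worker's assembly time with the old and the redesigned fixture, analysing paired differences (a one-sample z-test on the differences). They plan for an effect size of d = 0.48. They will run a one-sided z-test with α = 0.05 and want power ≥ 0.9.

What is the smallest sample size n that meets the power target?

Set Φ(δ − 1.645) = 0.9; then δ − 1.645 = Φ⁻¹(0.9) = 1.282, giving δ = 2.926.
δ = d·√n ⇒ n = (δ/d)² = (2.926 / 0.48)² = 37.17.
Rounding up, n = 38.

n = 38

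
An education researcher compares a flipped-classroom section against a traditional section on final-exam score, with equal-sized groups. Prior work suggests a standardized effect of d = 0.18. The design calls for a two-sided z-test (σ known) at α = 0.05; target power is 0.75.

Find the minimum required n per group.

Set Φ(δ − 1.960) = 0.75; then δ − 1.960 = Φ⁻¹(0.75) = 0.674, giving δ = 2.634.
(The Φ(−δ − z_{α/2}) term is vanishingly small for δ > 0 and is dropped in the standard sample-size formula.)
δ = d·√(n/2) ⇒ n = 2(δ/d)² = 2 × (2.634 / 0.18)² = 428.42.
Round up to the next whole unit.

n = 429 per group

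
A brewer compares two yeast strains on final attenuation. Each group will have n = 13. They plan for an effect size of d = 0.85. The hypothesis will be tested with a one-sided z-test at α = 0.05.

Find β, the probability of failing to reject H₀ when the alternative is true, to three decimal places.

Noncentrality parameter: δ = d·√(n/2) = 0.85 × √(13/2) = 2.1671
Critical value for a one-sided test at α = 0.05: z_α = 1.645.
Power = Φ(δ − 1.645) = Φ(0.522) = 0.6992.
Type II error: β = 1 − power = 1 − 0.6992 = 0.3008.

β ≈ 0.301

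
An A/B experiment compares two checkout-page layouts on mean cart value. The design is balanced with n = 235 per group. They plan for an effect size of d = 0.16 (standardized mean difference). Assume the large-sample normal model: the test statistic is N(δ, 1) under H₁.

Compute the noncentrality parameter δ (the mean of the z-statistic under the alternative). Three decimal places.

δ = d·√(n/2) = 0.16 × √(235/2) = 1.7344

δ ≈ 1.734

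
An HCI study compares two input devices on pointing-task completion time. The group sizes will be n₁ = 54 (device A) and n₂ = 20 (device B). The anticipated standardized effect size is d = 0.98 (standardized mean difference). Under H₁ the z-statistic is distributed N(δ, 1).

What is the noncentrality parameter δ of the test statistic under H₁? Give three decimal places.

The noncentrality parameter scales effect size by the design's sample-size factor: δ = d / √(1/n₁ + 1/n₂) = 0.98 / √(1/54 + 1/20) = 3.7439

δ ≈ 3.744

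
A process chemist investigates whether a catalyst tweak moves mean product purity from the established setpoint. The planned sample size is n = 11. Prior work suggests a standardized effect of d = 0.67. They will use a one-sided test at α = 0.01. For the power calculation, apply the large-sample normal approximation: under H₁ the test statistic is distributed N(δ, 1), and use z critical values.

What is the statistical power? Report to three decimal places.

Noncentrality parameter: δ = d·√n = 0.67 × √11 = 2.2221
One-sided α = 0.01 → critical value z_{0.01} = 2.326.
Power = P(Z > 2.326 − δ) = Φ(-0.104) = 0.4585.

Power ≈ 0.459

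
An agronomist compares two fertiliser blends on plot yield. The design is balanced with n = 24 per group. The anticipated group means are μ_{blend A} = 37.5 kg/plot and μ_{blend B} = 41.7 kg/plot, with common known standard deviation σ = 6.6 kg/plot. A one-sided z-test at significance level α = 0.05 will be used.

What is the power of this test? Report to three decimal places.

Power ≈ 0.712

Standardized effect: d = |μ_{blend A} − μ_{blend B}| / σ = |37.5 − 41.7| / 6.6 = 0.6364
Noncentrality parameter: δ = d·√(n/2) = 0.6364 × √(24/2) = 2.2044
One-sided α = 0.05 → critical value z_{0.05} = 1.645.
Power = P(Z > 1.645 − δ) = Φ(0.560) = 0.7121.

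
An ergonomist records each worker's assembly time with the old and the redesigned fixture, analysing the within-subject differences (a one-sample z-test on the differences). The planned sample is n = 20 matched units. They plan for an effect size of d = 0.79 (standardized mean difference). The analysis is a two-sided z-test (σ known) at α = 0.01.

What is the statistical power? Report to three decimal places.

Noncentrality parameter: δ = d·√n = 0.79 × √20 = 3.5330
Two-sided α = 0.01 → critical value z_{0.005} = 2.576.
Power = Φ(δ − 2.576) + Φ(−δ − 2.576) = Φ(0.957) + Φ(-6.109) = 0.8308 + 0.0000 = 0.8308.

Power ≈ 0.831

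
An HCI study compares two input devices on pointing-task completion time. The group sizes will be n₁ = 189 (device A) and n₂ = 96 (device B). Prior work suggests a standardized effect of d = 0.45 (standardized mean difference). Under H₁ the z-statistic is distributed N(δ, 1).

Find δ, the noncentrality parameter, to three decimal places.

δ ≈ 3.591

The noncentrality parameter scales effect size by the design's sample-size factor: δ = d / √(1/n₁ + 1/n₂) = 0.45 / √(1/189 + 1/96) = 3.5905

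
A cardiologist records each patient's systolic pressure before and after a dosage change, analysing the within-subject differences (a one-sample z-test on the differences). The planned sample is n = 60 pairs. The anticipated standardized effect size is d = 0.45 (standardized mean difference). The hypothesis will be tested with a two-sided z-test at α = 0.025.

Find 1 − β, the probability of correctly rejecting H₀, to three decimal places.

Noncentrality parameter: δ = d·√n = 0.45 × √60 = 3.4857
Critical value for a two-sided test at α = 0.025: z_{α/2} = 2.241.
Power = Φ(δ − 2.241) + Φ(−δ − 2.241) = Φ(1.244) + Φ(-5.727) = 0.8933 + 0.0000 = 0.8933.

Power ≈ 0.893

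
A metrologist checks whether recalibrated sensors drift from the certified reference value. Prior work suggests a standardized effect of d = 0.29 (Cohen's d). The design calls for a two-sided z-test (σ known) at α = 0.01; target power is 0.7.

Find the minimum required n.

For power 0.7 need Φ(δ − z_{0.005}) = 0.7, so δ = z_{0.005} + z_{0.30} = 2.576 + 0.524 = 3.100.
(The Φ(−δ − z_{α/2}) term is vanishingly small for δ > 0 and is dropped in the standard sample-size formula.)
δ = d·√n ⇒ n = (δ/d)² = (3.100 / 0.29)² = 114.29.
Rounding up, n = 115.

n = 115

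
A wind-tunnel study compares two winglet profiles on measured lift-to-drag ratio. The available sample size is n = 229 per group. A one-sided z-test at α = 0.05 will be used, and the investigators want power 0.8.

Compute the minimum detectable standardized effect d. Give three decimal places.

d ≈ 0.232

Required noncentrality: δ = z_{0.05} + z_{0.20} = 1.645 + 0.842 = 2.486.
δ = d·√(n/2) ⇒ d = δ/√(n/2) = 2.486/√(229/2) = 0.2324.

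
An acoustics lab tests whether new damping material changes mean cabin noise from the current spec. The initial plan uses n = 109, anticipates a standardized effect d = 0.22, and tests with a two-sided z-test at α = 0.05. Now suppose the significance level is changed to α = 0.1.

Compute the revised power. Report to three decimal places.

Power ≈ 0.743

δ = d·√n = 0.22 × √109 = 2.2969 (unchanged). New critical value: z_{0.05} = 1.645.
Revised power = Φ(δ − 1.645) + Φ(−δ − 1.645) = Φ(0.652) + Φ(-3.942) = 0.7428 + 0.0000 = 0.7428.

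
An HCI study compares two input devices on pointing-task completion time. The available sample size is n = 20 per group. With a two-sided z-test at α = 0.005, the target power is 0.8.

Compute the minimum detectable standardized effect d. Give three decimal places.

Required noncentrality: δ = z_{0.0025} + z_{0.20} = 2.807 + 0.842 = 3.649.
(Lower-tail contribution to power is negligible for δ > 0.)
δ = d·√(n/2) ⇒ d = δ/√(n/2) = 3.649/√(20/2) = 1.1538.

d ≈ 1.154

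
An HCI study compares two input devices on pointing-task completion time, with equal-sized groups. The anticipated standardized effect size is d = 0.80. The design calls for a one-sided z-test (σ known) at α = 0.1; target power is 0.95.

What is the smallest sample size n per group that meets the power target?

For power 0.95 need Φ(δ − z_{0.1}) = 0.95, so δ = z_{0.1} + z_{0.05} = 1.282 + 1.645 = 2.926.
δ = d·√(n/2) ⇒ n = 2(δ/d)² = 2 × (2.926 / 0.80)² = 26.76.
Rounding up, n = 27 per group.

n = 27 per group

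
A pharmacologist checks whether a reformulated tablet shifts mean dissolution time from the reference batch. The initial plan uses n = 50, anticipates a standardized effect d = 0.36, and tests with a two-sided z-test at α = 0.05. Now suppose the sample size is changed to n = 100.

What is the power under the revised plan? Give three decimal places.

Power ≈ 0.950

With n = 100: δ = d·√n = 0.36 × √100 = 3.6000. Critical value z_{0.025} = 1.960.
Revised power = Φ(δ − 1.960) + Φ(−δ − 1.960) = Φ(1.640) + Φ(-5.560) = 0.9495 + 0.0000 = 0.9495.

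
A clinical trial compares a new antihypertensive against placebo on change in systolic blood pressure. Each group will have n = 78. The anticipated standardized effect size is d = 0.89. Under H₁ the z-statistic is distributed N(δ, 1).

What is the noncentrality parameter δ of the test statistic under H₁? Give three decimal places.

δ ≈ 5.558

δ = d·√(n/2) = 0.89 × √(78/2) = 5.5580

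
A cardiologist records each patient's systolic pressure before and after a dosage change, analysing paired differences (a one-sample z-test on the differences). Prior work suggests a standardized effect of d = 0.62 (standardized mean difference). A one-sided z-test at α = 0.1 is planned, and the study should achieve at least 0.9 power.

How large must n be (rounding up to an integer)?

Set Φ(δ − 1.282) = 0.9; then δ − 1.282 = Φ⁻¹(0.9) = 1.282, giving δ = 2.563.
δ = d·√n ⇒ n = (δ/d)² = (2.563 / 0.62)² = 17.09.
Rounding up, n = 18.

n = 18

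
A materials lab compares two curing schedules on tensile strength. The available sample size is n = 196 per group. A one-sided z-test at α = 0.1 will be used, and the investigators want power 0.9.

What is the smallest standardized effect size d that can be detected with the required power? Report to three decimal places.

Need Φ(δ − 1.282) = 0.9, so δ = 1.282 + 1.282 = 2.563.
δ = d·√(n/2) ⇒ d = δ/√(n/2) = 2.563/√(196/2) = 0.2589.

d ≈ 0.259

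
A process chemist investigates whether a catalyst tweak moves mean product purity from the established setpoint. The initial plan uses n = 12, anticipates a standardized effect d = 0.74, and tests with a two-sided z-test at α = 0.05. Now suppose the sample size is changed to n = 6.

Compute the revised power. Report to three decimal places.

With n = 6: δ = d·√n = 0.74 × √6 = 1.8126. Critical value z_{0.025} = 1.960.
Revised power = Φ(δ − 1.960) + Φ(−δ − 1.960) = Φ(-0.147) + Φ(-3.773) = 0.4414 + 0.0001 = 0.4415.

Power ≈ 0.442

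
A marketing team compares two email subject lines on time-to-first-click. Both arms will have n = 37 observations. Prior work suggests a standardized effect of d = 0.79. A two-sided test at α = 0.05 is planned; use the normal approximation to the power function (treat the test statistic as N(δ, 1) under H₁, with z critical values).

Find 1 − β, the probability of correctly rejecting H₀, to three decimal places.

Noncentrality parameter: δ = d·√(n/2) = 0.79 × √(37/2) = 3.3979
Two-sided α = 0.05 → critical value z_{0.025} = 1.960.
Power = Φ(δ − 1.960) + Φ(−δ − 1.960) = Φ(1.438) + Φ(-5.358) = 0.9248 + 0.0000 = 0.9248.

Power ≈ 0.925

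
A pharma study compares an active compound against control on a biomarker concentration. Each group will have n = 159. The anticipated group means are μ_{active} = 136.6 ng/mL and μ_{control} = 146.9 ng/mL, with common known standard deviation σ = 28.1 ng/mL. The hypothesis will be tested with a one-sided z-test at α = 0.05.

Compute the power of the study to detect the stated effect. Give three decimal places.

Standardized effect: d = |μ_{active} − μ_{control}| / σ = |136.6 − 146.9| / 28.1 = 0.3665
Noncentrality parameter: δ = d·√(n/2) = 0.3665 × √(159/2) = 3.2682
One-sided α = 0.05 → critical value z_{0.05} = 1.645.
Power = Φ(δ − 1.645) = Φ(1.623) = 0.9477.

Power ≈ 0.948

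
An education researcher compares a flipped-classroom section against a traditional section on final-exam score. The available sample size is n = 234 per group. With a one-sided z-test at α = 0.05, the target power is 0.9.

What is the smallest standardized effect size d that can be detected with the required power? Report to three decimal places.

Need Φ(δ − 1.645) = 0.9, so δ = 1.645 + 1.282 = 2.926.
δ = d·√(n/2) ⇒ d = δ/√(n/2) = 2.926/√(234/2) = 0.2705.

d ≈ 0.271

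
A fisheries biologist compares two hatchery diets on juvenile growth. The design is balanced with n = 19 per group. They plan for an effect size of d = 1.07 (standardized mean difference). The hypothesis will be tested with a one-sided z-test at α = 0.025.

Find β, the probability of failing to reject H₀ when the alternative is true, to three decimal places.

Noncentrality parameter: δ = d·√(n/2) = 1.07 × √(19/2) = 3.2980
Critical value for a one-sided test at α = 0.025: z_α = 1.960.
Power = Φ(δ − 1.960) = Φ(1.338) = 0.9096.
Type II error: β = 1 − power = 1 − 0.9096 = 0.0904.

β ≈ 0.090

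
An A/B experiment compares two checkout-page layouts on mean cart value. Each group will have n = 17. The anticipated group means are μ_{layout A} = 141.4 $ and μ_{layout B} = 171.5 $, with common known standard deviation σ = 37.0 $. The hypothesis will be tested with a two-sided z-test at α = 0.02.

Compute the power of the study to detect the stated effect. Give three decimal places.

Standardized effect: d = |μ_{layout A} − μ_{layout B}| / σ = |141.4 − 171.5| / 37.0 = 0.8135
Noncentrality parameter: δ = d·√(n/2) = 0.8135 × √(17/2) = 2.3718
Two-sided α = 0.02 → critical value z_{0.01} = 2.326.
Power = Φ(δ − 2.326) + Φ(−δ − 2.326) = Φ(0.045) + Φ(-4.698) = 0.5181 + 0.0000 = 0.5181.

Power ≈ 0.518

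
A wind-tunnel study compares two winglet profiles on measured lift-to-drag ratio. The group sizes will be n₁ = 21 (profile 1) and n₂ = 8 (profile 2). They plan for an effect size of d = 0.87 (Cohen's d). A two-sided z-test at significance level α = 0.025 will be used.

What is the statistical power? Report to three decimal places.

Power ≈ 0.441

Noncentrality parameter: δ = d / √(1/n₁ + 1/n₂) = 0.87 / √(1/21 + 1/8) = 2.0940
Critical value for a two-sided test at α = 0.025: z_{α/2} = 2.241.
Power = Φ(δ − 2.241) + Φ(−δ − 2.241) = Φ(-0.147) + Φ(-4.335) = 0.4414 + 0.0000 = 0.4414.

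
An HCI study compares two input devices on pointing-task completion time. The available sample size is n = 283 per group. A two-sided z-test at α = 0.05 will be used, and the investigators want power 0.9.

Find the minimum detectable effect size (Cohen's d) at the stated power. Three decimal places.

d ≈ 0.273

Need Φ(δ − 1.960) = 0.9, so δ = 1.960 + 1.282 = 3.242.
(Lower-tail contribution to power is negligible for δ > 0.)
δ = d·√(n/2) ⇒ d = δ/√(n/2) = 3.242/√(283/2) = 0.2725.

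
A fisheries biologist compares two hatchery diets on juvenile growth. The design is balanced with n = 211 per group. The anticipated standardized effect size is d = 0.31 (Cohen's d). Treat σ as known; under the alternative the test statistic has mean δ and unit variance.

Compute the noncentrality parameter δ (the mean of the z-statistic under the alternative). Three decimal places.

The noncentrality parameter scales effect size by the design's sample-size factor: δ = d·√(n/2) = 0.31 × √(211/2) = 3.1841

δ ≈ 3.184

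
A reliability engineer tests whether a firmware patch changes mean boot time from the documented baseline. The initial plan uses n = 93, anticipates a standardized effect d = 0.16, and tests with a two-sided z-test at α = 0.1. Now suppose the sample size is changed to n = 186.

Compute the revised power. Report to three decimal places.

Power ≈ 0.705

With n = 186: δ = d·√n = 0.16 × √186 = 2.1821. Critical value z_{0.05} = 1.645.
Revised power = Φ(δ − 1.645) + Φ(−δ − 1.645) = Φ(0.537) + Φ(-3.827) = 0.7045 + 0.0001 = 0.7045.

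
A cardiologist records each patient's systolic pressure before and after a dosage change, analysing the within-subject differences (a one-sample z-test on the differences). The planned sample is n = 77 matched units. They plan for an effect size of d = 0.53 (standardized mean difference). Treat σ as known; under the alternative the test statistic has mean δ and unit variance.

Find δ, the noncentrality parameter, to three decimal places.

δ ≈ 4.651

δ = d·√n = 0.53 × √77 = 4.6507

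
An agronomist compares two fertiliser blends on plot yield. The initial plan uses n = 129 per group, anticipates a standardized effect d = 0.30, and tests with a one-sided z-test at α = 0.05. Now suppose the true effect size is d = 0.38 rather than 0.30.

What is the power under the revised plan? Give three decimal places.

Power ≈ 0.920

With d = 0.38: δ = d·√(n/2) = 0.38 × √(129/2) = 3.0519. Critical value z_{0.05} = 1.645.
Revised power = Φ(δ − 1.645) = Φ(1.407) = 0.9203.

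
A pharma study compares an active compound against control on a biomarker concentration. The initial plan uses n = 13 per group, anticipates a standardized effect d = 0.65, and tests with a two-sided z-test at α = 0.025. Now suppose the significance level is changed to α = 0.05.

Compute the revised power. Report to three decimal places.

Power ≈ 0.381

δ = d·√(n/2) = 0.65 × √(13/2) = 1.6572 (unchanged). New critical value: z_{0.025} = 1.960.
Revised power = Φ(δ − 1.960) + Φ(−δ − 1.960) = Φ(-0.303) + Φ(-3.617) = 0.3810 + 0.0001 = 0.3812.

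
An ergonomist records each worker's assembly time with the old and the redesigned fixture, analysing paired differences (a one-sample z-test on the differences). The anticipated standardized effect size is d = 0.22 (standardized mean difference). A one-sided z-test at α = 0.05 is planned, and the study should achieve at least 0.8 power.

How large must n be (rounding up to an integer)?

n = 128

For power 0.8 need Φ(δ − z_{0.05}) = 0.8, so δ = z_{0.05} + z_{0.20} = 1.645 + 0.842 = 2.486.
δ = d·√n ⇒ n = (δ/d)² = (2.486 / 0.22)² = 127.74.
Rounding up, n = 128.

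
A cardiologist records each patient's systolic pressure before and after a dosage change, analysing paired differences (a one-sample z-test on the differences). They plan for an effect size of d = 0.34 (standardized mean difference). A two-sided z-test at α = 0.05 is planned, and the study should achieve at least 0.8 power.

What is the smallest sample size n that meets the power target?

n = 68

For power 0.8 need Φ(δ − z_{0.025}) = 0.8, so δ = z_{0.025} + z_{0.20} = 1.960 + 0.842 = 2.802.
(For δ > 0 the lower-tail rejection region contributes negligibly to power, so the one-term inversion is standard.)
δ = d·√n ⇒ n = (δ/d)² = (2.802 / 0.34)² = 67.90.
Round up to the next whole unit.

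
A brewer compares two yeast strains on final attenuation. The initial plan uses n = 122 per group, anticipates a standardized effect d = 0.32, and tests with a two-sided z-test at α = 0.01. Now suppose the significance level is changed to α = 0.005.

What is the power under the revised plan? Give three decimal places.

δ = d·√(n/2) = 0.32 × √(122/2) = 2.4993 (unchanged). New critical value: z_{0.0025} = 2.807.
Revised power = Φ(δ − 2.807) + Φ(−δ − 2.807) = Φ(-0.308) + Φ(-5.306) = 0.3791 + 0.0000 = 0.3791.

Power ≈ 0.379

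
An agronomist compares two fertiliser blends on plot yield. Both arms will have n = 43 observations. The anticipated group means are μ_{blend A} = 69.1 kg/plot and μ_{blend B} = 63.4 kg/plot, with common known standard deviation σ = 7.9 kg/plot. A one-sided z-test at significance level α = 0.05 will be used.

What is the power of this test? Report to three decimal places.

Power ≈ 0.955

Standardized effect: d = |μ_{blend A} − μ_{blend B}| / σ = |69.1 − 63.4| / 7.9 = 0.7215
Noncentrality parameter: δ = d·√(n/2) = 0.7215 × √(43/2) = 3.3455
Critical value for a one-sided test at α = 0.05: z_α = 1.645.
Power = P(Z > 1.645 − δ) = Φ(1.701) = 0.9555.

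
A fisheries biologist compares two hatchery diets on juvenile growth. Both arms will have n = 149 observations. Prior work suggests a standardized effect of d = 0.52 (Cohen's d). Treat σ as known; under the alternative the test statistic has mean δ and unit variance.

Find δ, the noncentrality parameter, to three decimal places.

δ ≈ 4.488

The noncentrality parameter scales effect size by the design's sample-size factor: δ = d·√(n/2) = 0.52 × √(149/2) = 4.4883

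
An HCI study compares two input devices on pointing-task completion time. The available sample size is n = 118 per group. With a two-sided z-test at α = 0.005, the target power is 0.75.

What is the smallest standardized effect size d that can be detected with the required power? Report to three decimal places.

Required noncentrality: δ = z_{0.0025} + z_{0.25} = 2.807 + 0.674 = 3.482.
(The second rejection-region term Φ(−δ − z_{α/2}) is negligible and dropped.)
δ = d·√(n/2) ⇒ d = δ/√(n/2) = 3.482/√(118/2) = 0.4533.

d ≈ 0.453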